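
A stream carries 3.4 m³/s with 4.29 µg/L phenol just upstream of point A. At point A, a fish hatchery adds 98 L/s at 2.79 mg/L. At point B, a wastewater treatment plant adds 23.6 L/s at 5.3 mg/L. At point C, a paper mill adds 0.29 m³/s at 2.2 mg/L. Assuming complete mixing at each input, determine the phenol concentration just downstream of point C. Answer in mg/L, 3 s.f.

0.276 mg/L

4.29 µg/L = 0.00429 mg/L.
98 L/s = 0.098 m³/s.
After input A: C = (3.4·0.00429 + 0.098·2.79) / 3.498 = 0.08233 mg/L.
23.6 L/s = 0.0236 m³/s.
After input B: C = (3.498·0.08233 + 0.0236·5.3) / 3.522 = 0.1173 mg/L.
After input C: C = (3.522·0.1173 + 0.29·2.2) / 3.812 = 0.2758 mg/L.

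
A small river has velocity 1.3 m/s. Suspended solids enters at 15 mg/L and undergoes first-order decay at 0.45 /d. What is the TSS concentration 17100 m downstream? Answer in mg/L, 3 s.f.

Travel time t = 17100 m / 1.3 m/s = 1.71e+04/1.3 = 1.315e+04 s = 0.1522 d.
First-order decay: C = 15·exp(−0.45·0.1522) = 15·0.9338 = 14.01 mg/L.

14.0 mg/L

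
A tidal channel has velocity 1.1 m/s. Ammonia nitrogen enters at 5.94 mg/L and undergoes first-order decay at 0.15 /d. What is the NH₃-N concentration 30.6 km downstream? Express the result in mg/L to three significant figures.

5.66 mg/L

Travel time t = 30.6 km / 1.1 m/s = 3.06e+04/1.1 = 2.782e+04 s = 0.322 d.
First-order decay: C = 5.94·exp(−0.15·0.322) = 5.94·0.9529 = 5.66 mg/L.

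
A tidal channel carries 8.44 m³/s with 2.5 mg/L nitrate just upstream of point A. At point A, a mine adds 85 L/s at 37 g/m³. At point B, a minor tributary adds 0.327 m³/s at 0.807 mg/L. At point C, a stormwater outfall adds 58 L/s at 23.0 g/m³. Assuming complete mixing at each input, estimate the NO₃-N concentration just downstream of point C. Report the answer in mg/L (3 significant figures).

2.90 mg/L

85 L/s = 0.085 m³/s.
After input A: C = (8.44·2.5 + 0.085·37) / 8.525 = 2.844 mg/L.
After input B: C = (8.525·2.844 + 0.327·0.807) / 8.852 = 2.769 mg/L.
58 L/s = 0.058 m³/s.
After input C: C = (8.852·2.769 + 0.058·23) / 8.91 = 2.9 mg/L.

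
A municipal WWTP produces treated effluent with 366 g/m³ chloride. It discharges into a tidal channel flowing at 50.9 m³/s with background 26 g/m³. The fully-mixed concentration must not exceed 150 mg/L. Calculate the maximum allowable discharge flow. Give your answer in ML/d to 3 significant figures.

2520 ML/d

Mass balance at complete mixing: C_std·(Q_w + Q_r) = Q_w·C_e + Q_r·C_b.
Rearranging, Q_w = Q_r·(C_std − C_b)/(C_e − C_std) = 50.9·(150 − 26) / (366 − 150) = 29.22 m³/s.
= 2525 ML/d.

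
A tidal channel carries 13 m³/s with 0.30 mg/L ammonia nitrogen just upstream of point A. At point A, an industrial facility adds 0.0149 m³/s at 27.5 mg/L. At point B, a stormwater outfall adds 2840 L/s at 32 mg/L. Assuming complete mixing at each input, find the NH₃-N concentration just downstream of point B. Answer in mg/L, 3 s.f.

After input A: C = (13·0.3 + 0.0149·27.5) / 13.01 = 0.3311 mg/L.
2840 L/s = 2.84 m³/s.
After input B: C = (13.01·0.3311 + 2.84·32) / 15.85 = 6.004 mg/L.

6.00 mg/L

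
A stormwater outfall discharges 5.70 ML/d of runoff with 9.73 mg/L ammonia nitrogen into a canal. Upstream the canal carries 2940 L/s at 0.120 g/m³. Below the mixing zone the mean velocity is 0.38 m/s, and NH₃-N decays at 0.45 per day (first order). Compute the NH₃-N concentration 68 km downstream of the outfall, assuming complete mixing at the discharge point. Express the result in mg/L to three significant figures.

5.70 ML/d = 0.06597 m³/s.
2940 L/s = 2.94 m³/s.
After complete mixing, C₀ = (0.06597·9.73 + 2.94·0.12) / 3.006 = 0.3309 mg/L.
Travel time t = 6.8e+04 m / 0.38 m/s = 1.789e+05 s = 2.071 d.
C = 0.3309·exp(−0.45·2.071) = 0.3309·0.3938 = 0.1303 mg/L.

0.130 mg/L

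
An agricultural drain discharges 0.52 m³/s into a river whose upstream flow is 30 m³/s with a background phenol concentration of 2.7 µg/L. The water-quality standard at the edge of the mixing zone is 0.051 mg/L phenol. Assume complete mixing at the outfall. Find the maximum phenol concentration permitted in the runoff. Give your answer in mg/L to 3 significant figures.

2.84 mg/L

2.7 µg/L = 0.0027 mg/L.
Mass balance: 0.051·30.52 = 0.52·Cₑ + 30·0.0027.
Cₑ = (1.557 − 0.081) / 0.52 = 2.838 mg/L.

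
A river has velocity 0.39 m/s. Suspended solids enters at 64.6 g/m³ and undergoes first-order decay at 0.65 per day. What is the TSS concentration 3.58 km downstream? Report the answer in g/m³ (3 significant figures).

60.3 g/m³

Travel time t = 3.58 km / 0.39 m/s = 3580/0.39 = 9179 s = 0.1062 d.
First-order decay: C = 64.6·exp(−0.65·0.1062) = 64.6·0.9333 = 60.29 g/m³.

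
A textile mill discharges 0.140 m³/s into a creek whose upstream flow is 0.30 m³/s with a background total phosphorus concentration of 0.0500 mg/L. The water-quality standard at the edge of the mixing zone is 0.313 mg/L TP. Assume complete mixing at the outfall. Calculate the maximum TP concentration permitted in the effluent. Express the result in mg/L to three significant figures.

Mass balance: 0.313·0.44 = 0.14·Cₑ + 0.3·0.05.
Cₑ = (0.1377 − 0.015) / 0.14 = 0.8766 mg/L.

0.877 mg/L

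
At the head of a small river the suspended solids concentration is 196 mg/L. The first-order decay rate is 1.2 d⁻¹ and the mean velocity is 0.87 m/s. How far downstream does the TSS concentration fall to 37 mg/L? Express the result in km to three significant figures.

From C = C₀·e^(−kt), t = ln(C₀/C)/k = ln(196/37)/1.2 = 1.667/1.2 = 1.389 d.
Distance = v·t = 0.87 m/s × 1.2e+05 s = 1.044e+05 m = 104.4 km.

104 km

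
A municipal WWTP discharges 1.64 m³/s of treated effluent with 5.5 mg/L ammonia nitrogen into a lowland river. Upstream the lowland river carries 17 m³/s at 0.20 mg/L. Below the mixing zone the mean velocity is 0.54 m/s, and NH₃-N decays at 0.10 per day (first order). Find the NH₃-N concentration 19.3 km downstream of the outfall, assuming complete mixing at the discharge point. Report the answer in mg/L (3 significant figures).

0.639 mg/L

After complete mixing, C₀ = (1.64·5.5 + 17·0.2) / 18.64 = 0.6663 mg/L.
Travel time t = 1.93e+04 m / 0.54 m/s = 3.574e+04 s = 0.4137 d.
C = 0.6663·exp(−0.10·0.4137) = 0.6663·0.9595 = 0.6393 mg/L.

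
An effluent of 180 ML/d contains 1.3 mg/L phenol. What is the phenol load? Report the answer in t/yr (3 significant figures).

180 ML/d = 2.083 m³/s.
Mass flux = Q·C = 2.083 m³/s × 1.3 g/m³ = 2.708 g/s.
= 2.708 g/s × 31.56 = 85.47 t/yr.

85.5 t/yr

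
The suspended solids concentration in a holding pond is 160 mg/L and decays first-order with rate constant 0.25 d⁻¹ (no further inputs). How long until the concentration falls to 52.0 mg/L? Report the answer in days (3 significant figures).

t = ln(C₀/C)/k = ln(160/52.0)/0.25 = 1.124/0.25 = 4.496 d.

4.50 d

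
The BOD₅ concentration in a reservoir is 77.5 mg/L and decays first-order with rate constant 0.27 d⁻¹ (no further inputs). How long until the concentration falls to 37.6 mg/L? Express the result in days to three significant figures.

2.68 d

t = ln(C₀/C)/k = ln(77.5/37.6)/0.27 = 0.7233/0.27 = 2.679 d.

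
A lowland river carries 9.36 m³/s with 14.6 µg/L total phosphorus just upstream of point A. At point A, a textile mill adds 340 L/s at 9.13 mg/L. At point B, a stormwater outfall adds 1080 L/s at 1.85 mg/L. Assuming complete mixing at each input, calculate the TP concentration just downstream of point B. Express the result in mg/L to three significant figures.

0.486 mg/L

14.6 µg/L = 0.0146 mg/L.
340 L/s = 0.34 m³/s.
After input A: C = (9.36·0.0146 + 0.34·9.13) / 9.7 = 0.3341 mg/L.
1080 L/s = 1.08 m³/s.
After input B: C = (9.7·0.3341 + 1.08·1.85) / 10.78 = 0.486 mg/L.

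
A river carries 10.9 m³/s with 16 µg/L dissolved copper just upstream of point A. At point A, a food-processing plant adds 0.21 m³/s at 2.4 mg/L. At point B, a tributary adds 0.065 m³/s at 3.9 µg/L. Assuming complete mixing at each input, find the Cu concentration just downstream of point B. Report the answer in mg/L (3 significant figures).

0.0607 mg/L

16 µg/L = 0.016 mg/L.
After input A: C = (10.9·0.016 + 0.21·2.4) / 11.11 = 0.06106 mg/L.
3.9 µg/L = 0.0039 mg/L.
After input B: C = (11.11·0.06106 + 0.065·0.0039) / 11.18 = 0.06073 mg/L.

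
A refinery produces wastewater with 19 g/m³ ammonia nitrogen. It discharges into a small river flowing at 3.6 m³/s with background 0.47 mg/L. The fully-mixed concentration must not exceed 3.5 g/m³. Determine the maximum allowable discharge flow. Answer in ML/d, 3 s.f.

60.8 ML/d

Mass balance at complete mixing: C_std·(Q_w + Q_r) = Q_w·C_e + Q_r·C_b.
Rearranging, Q_w = Q_r·(C_std − C_b)/(C_e − C_std) = 3.6·(3.5 − 0.47) / (19 − 3.5) = 0.7037 m³/s.
= 60.8 ML/d.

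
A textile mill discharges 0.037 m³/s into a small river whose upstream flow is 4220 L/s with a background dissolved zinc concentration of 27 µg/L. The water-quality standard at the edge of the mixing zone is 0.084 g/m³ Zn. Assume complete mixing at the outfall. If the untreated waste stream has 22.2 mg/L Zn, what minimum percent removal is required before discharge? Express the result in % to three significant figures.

70.3 %

4220 L/s = 4.22 m³/s.
27 µg/L = 0.027 mg/L.
Mass balance: 0.084·4.257 = 0.037·Cₑ + 4.22·0.027.
Cₑ = (0.3576 − 0.1139) / 0.037 = 6.585 mg/L.
Required removal = 1 − 6.585/22.2 = 70.34 %.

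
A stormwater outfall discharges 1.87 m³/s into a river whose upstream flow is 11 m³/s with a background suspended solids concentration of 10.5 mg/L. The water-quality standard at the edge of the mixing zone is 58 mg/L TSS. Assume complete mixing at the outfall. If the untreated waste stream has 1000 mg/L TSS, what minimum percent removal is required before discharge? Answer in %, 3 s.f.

Mass balance: 58·12.87 = 1.87·Cₑ + 11·10.5.
Cₑ = (746.5 − 115.5) / 1.87 = 337.4 mg/L.
Required removal = 1 − 337.4/1000 = 66.26 %.

66.3 %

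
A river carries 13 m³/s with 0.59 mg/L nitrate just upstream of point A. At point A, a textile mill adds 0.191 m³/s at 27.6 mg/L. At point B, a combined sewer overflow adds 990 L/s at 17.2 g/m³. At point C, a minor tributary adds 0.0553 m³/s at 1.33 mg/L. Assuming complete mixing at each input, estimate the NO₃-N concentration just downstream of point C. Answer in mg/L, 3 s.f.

After input A: C = (13·0.59 + 0.191·27.6) / 13.19 = 0.9811 mg/L.
990 L/s = 0.99 m³/s.
After input B: C = (13.19·0.9811 + 0.99·17.2) / 14.18 = 2.113 mg/L.
After input C: C = (14.18·2.113 + 0.0553·1.33) / 14.24 = 2.11 mg/L.

2.11 mg/L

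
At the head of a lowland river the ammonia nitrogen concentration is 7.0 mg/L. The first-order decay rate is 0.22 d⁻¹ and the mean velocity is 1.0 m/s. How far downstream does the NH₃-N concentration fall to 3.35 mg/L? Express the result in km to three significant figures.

289 km

From C = C₀·e^(−kt), t = ln(C₀/C)/k = ln(7.0/3.35)/0.22 = 0.7369/0.22 = 3.35 d.
Distance = v·t = 1.0 m/s × 2.894e+05 s = 2.894e+05 m = 289.4 km.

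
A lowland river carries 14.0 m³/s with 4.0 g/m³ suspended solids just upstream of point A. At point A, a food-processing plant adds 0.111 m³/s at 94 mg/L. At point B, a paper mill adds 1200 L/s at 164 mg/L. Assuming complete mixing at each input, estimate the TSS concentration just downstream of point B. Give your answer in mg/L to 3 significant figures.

After input A: C = (14·4 + 0.111·94) / 14.11 = 4.708 mg/L.
1200 L/s = 1.2 m³/s.
After input B: C = (14.11·4.708 + 1.2·164) / 15.31 = 17.19 mg/L.

17.2 mg/L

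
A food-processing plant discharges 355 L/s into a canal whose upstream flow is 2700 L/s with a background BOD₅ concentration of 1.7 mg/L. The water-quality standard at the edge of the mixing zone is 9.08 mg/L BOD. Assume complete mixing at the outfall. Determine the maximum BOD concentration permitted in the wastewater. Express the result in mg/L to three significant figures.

65.2 mg/L

355 L/s = 0.355 m³/s.
2700 L/s = 2.7 m³/s.
Mass balance: 9.08·3.055 = 0.355·Cₑ + 2.7·1.7.
Cₑ = (27.74 − 4.59) / 0.355 = 65.21 mg/L.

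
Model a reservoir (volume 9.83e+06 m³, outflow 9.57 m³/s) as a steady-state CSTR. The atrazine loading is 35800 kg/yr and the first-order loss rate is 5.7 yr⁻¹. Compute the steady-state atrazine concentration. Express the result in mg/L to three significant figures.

0.100 mg/L

Outflow Q = 9.57 m³/s × 3.156e+07 s/yr = 3.02e+08 m³/yr.
Steady-state CSTR mass balance: W = Q·C + k·V·C, so C = W/(Q + kV).
Q + kV = 3.02e+08 + 5.7·9.83e+06 = 3.58e+08 m³/yr.
C = 35800/3.58e+08 = 9.999e-05 kg/m³ = 0.09999 mg/L.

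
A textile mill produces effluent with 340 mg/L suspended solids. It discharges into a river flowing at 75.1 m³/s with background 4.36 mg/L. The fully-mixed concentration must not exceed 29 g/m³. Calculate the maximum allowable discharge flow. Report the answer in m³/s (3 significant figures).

Mass balance at complete mixing: C_std·(Q_w + Q_r) = Q_w·C_e + Q_r·C_b.
Rearranging, Q_w = Q_r·(C_std − C_b)/(C_e − C_std) = 75.1·(29 − 4.36) / (340 − 29) = 5.95 m³/s.

5.95 m³/s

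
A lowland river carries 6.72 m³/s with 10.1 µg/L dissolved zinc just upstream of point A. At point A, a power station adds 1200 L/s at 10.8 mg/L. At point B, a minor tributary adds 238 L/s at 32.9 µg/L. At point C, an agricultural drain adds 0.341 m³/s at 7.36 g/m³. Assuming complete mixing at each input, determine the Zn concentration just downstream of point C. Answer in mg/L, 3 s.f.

1.83 mg/L

10.1 µg/L = 0.0101 mg/L.
1200 L/s = 1.2 m³/s.
After input A: C = (6.72·0.0101 + 1.2·10.8) / 7.92 = 1.645 mg/L.
238 L/s = 0.238 m³/s.
32.9 µg/L = 0.0329 mg/L.
After input B: C = (7.92·1.645 + 0.238·0.0329) / 8.158 = 1.598 mg/L.
After input C: C = (8.158·1.598 + 0.341·7.36) / 8.499 = 1.829 mg/L.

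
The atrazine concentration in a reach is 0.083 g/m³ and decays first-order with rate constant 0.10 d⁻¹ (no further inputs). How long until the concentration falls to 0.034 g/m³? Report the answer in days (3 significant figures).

t = ln(C₀/C)/k = ln(0.083/0.034)/0.10 = 0.8925/0.10 = 8.925 d.

8.92 d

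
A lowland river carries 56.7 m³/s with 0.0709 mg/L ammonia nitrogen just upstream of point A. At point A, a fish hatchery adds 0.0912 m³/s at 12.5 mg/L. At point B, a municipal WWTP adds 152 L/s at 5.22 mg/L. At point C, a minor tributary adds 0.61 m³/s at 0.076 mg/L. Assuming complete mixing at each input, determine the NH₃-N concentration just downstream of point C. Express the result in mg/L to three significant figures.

After input A: C = (56.7·0.0709 + 0.0912·12.5) / 56.79 = 0.09086 mg/L.
152 L/s = 0.152 m³/s.
After input B: C = (56.79·0.09086 + 0.152·5.22) / 56.94 = 0.1046 mg/L.
After input C: C = (56.94·0.1046 + 0.61·0.076) / 57.55 = 0.1042 mg/L.

0.104 mg/L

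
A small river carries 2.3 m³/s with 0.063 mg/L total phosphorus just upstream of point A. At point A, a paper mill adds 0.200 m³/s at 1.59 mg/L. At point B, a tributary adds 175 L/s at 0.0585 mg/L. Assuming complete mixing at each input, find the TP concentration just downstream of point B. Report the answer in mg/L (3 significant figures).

0.177 mg/L

After input A: C = (2.3·0.063 + 0.2·1.59) / 2.5 = 0.1852 mg/L.
175 L/s = 0.175 m³/s.
After input B: C = (2.5·0.1852 + 0.175·0.0585) / 2.675 = 0.1769 mg/L.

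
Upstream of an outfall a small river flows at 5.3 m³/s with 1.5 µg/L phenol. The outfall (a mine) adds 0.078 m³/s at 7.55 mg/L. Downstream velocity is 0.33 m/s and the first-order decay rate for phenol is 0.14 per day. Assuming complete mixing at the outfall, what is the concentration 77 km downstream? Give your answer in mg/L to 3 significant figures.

1.5 µg/L = 0.0015 mg/L.
After complete mixing, C₀ = (0.078·7.55 + 5.3·0.0015) / 5.378 = 0.111 mg/L.
Travel time t = 7.7e+04 m / 0.33 m/s = 2.333e+05 s = 2.701 d.
C = 0.111·exp(−0.14·2.701) = 0.111·0.6852 = 0.07604 mg/L.

0.0760 mg/L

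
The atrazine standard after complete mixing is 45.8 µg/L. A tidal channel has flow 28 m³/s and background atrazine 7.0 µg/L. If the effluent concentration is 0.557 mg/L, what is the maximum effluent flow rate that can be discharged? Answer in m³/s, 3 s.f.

2.13 m³/s

7.0 µg/L = 0.007 mg/L.
45.8 µg/L = 0.0458 mg/L.
Mass balance at complete mixing: C_std·(Q_w + Q_r) = Q_w·C_e + Q_r·C_b.
Rearranging, Q_w = Q_r·(C_std − C_b)/(C_e − C_std) = 28·(0.0458 − 0.007) / (0.557 − 0.0458) = 2.125 m³/s.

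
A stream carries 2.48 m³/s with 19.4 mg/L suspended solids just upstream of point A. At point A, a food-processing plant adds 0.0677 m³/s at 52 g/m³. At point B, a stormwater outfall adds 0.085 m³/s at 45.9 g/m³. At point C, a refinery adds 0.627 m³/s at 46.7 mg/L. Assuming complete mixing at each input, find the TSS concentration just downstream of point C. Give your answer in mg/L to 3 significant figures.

After input A: C = (2.48·19.4 + 0.0677·52) / 2.548 = 20.27 mg/L.
After input B: C = (2.548·20.27 + 0.085·45.9) / 2.633 = 21.09 mg/L.
After input C: C = (2.633·21.09 + 0.627·46.7) / 3.26 = 26.02 mg/L.

26.0 mg/L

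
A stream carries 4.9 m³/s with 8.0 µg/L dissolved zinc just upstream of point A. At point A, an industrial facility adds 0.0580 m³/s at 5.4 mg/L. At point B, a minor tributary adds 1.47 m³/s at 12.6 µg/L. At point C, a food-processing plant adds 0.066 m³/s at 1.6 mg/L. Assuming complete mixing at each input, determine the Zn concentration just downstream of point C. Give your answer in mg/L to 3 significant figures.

8.0 µg/L = 0.008 mg/L.
After input A: C = (4.9·0.008 + 0.058·5.4) / 4.958 = 0.07108 mg/L.
12.6 µg/L = 0.0126 mg/L.
After input B: C = (4.958·0.07108 + 1.47·0.0126) / 6.428 = 0.0577 mg/L.
After input C: C = (6.428·0.0577 + 0.066·1.6) / 6.494 = 0.07338 mg/L.

0.0734 mg/L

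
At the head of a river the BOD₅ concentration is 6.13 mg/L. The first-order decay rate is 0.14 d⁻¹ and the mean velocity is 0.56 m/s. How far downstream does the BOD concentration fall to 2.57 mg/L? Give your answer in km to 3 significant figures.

300 km

From C = C₀·e^(−kt), t = ln(C₀/C)/k = ln(6.13/2.57)/0.14 = 0.8693/0.14 = 6.209 d.
Distance = v·t = 0.56 m/s × 5.365e+05 s = 3.004e+05 m = 300.4 km.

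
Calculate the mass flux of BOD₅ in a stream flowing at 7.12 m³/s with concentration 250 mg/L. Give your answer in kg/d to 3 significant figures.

154000 kg/d

Mass flux = Q·C = 7.12 m³/s × 250 g/m³ = 1780 g/s.
= 1780 g/s × 86.4 = 1.538e+05 kg/d.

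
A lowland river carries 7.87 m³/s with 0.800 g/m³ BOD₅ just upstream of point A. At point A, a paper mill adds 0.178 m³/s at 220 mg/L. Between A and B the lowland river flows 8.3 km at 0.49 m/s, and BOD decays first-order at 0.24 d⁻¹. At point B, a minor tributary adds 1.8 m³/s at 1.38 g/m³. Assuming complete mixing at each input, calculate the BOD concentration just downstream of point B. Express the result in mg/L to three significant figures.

4.66 mg/L

After input A: C = (7.87·0.8 + 0.178·220) / 8.048 = 5.648 mg/L.
Over the 8.3 km reach to input B (t = 1.694e+04 s = 0.1961 d), decay gives C = 5.648·exp(−0.24·0.1961) = 5.389 mg/L.
After input B: C = (8.048·5.389 + 1.8·1.38) / 9.848 = 4.656 mg/L.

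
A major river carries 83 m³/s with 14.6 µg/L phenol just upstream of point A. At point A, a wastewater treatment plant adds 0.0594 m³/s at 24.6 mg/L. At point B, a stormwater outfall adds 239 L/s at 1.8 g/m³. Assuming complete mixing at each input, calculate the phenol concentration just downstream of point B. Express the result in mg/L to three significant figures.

0.0373 mg/L

14.6 µg/L = 0.0146 mg/L.
After input A: C = (83·0.0146 + 0.0594·24.6) / 83.06 = 0.03218 mg/L.
239 L/s = 0.239 m³/s.
After input B: C = (83.06·0.03218 + 0.239·1.8) / 83.3 = 0.03725 mg/L.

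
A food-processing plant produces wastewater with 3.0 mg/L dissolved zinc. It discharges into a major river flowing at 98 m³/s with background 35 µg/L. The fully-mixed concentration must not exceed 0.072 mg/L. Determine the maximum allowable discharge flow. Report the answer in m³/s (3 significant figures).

1.24 m³/s

35 µg/L = 0.035 mg/L.
Mass balance at complete mixing: C_std·(Q_w + Q_r) = Q_w·C_e + Q_r·C_b.
Rearranging, Q_w = Q_r·(C_std − C_b)/(C_e − C_std) = 98·(0.072 − 0.035) / (3 − 0.072) = 1.238 m³/s.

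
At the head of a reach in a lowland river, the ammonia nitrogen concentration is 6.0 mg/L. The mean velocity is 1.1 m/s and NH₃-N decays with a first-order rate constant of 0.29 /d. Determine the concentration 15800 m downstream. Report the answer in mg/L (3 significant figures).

5.72 mg/L

Travel time t = 15800 m / 1.1 m/s = 1.58e+04/1.1 = 1.436e+04 s = 0.1662 d.
First-order decay: C = 6.0·exp(−0.29·0.1662) = 6.0·0.9529 = 5.718 mg/L.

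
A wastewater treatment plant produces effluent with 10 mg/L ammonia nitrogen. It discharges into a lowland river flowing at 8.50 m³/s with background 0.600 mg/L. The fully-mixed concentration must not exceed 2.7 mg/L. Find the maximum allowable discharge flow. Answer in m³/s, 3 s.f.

2.45 m³/s

Mass balance at complete mixing: C_std·(Q_w + Q_r) = Q_w·C_e + Q_r·C_b.
Rearranging, Q_w = Q_r·(C_std − C_b)/(C_e − C_std) = 8.50·(2.7 − 0.6) / (10 − 2.7) = 2.445 m³/s.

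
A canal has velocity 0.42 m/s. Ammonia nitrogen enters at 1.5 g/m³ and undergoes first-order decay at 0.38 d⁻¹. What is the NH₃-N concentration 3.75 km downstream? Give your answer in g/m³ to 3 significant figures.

Travel time t = 3.75 km / 0.42 m/s = 3750/0.42 = 8929 s = 0.1033 d.
First-order decay: C = 1.5·exp(−0.38·0.1033) = 1.5·0.9615 = 1.442 g/m³.

1.44 g/m³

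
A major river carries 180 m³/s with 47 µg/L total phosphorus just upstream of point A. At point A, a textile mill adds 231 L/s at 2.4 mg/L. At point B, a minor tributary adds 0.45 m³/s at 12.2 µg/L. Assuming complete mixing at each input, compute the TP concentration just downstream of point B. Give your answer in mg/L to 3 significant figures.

0.0499 mg/L

47 µg/L = 0.047 mg/L.
231 L/s = 0.231 m³/s.
After input A: C = (180·0.047 + 0.231·2.4) / 180.2 = 0.05002 mg/L.
12.2 µg/L = 0.0122 mg/L.
After input B: C = (180.2·0.05002 + 0.45·0.0122) / 180.7 = 0.04992 mg/L.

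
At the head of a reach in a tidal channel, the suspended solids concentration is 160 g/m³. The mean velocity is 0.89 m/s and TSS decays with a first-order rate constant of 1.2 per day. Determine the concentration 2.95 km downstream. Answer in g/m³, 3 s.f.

Travel time t = 2.95 km / 0.89 m/s = 2950/0.89 = 3315 s = 0.03836 d.
First-order decay: C = 160·exp(−1.2·0.03836) = 160·0.955 = 152.8 g/m³.

153 g/m³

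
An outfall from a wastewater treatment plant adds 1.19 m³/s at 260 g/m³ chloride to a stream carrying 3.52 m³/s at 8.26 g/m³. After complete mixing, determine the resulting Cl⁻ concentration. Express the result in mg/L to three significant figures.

71.9 mg/L

Conservation of mass across the mixing zone: C = (1.19·260 + 3.52·8.26) / (1.19 + 3.52) = 338.5/4.71 = 71.86 mg/L.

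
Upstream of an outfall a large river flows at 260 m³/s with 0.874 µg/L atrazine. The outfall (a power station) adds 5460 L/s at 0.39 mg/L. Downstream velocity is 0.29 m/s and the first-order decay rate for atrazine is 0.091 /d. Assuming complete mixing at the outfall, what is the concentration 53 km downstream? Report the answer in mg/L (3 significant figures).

5460 L/s = 5.46 m³/s.
0.874 µg/L = 0.000874 mg/L.
After complete mixing, C₀ = (5.46·0.39 + 260·0.000874) / 265.5 = 0.008878 mg/L.
Travel time t = 5.3e+04 m / 0.29 m/s = 1.828e+05 s = 2.115 d.
C = 0.008878·exp(−0.091·2.115) = 0.008878·0.8249 = 0.007323 mg/L.

0.00732 mg/L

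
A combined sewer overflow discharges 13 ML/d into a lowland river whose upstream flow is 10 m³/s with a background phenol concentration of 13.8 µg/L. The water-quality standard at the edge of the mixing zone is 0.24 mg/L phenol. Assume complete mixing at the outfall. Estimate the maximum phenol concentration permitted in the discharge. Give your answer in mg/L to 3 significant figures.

15.3 mg/L

13 ML/d = 0.1505 m³/s.
13.8 µg/L = 0.0138 mg/L.
Mass balance: 0.24·10.15 = 0.1505·Cₑ + 10·0.0138.
Cₑ = (2.436 − 0.138) / 0.1505 = 15.27 mg/L.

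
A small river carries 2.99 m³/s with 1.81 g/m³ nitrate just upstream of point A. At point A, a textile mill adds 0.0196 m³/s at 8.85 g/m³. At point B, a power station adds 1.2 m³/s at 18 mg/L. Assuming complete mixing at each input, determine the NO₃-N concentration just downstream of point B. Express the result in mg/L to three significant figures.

6.46 mg/L

After input A: C = (2.99·1.81 + 0.0196·8.85) / 3.01 = 1.856 mg/L.
After input B: C = (3.01·1.856 + 1.2·18) / 4.21 = 6.458 mg/L.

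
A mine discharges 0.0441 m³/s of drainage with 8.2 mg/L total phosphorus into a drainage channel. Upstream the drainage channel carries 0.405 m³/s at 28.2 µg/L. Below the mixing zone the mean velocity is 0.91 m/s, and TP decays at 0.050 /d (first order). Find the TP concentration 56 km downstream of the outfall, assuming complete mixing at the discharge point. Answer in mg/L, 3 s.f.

0.802 mg/L

28.2 µg/L = 0.0282 mg/L.
After complete mixing, C₀ = (0.0441·8.2 + 0.405·0.0282) / 0.4491 = 0.8306 mg/L.
Travel time t = 5.6e+04 m / 0.91 m/s = 6.154e+04 s = 0.7123 d.
C = 0.8306·exp(−0.050·0.7123) = 0.8306·0.965 = 0.8016 mg/L.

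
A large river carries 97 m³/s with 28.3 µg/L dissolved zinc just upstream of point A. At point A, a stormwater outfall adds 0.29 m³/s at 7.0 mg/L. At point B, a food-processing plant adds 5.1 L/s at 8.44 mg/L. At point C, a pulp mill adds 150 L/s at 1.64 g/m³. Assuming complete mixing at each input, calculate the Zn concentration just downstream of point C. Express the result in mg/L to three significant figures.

0.0520 mg/L

28.3 µg/L = 0.0283 mg/L.
After input A: C = (97·0.0283 + 0.29·7) / 97.29 = 0.04908 mg/L.
5.1 L/s = 0.0051 m³/s.
After input B: C = (97.29·0.04908 + 0.0051·8.44) / 97.3 = 0.04952 mg/L.
150 L/s = 0.15 m³/s.
After input C: C = (97.3·0.04952 + 0.15·1.64) / 97.45 = 0.05197 mg/L.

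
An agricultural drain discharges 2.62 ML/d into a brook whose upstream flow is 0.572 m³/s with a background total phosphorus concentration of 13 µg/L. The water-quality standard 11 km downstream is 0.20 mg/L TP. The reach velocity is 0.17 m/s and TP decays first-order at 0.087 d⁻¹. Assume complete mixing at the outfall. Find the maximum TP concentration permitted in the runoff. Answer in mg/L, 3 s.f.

2.62 ML/d = 0.03032 m³/s.
13 µg/L = 0.013 mg/L.
Travel time to the compliance point: t = 1.1e+04/0.17 = 6.471e+04 s = 0.7489 d; decay factor exp(−0.087·0.7489) = 0.9369.
So the concentration just after mixing may be at most 0.2/0.9369 = 0.2135 mg/L.
Mass balance: 0.2135·0.6023 = 0.03032·Cₑ + 0.572·0.013.
Cₑ = (0.1286 − 0.007436) / 0.03032 = 3.995 mg/L.

3.99 mg/L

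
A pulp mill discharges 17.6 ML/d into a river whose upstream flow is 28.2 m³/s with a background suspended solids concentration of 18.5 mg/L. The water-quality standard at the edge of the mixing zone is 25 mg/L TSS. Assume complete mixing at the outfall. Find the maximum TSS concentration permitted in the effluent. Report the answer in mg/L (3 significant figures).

925 mg/L

17.6 ML/d = 0.2037 m³/s.
Mass balance: 25·28.4 = 0.2037·Cₑ + 28.2·18.5.
Cₑ = (710.1 − 521.7) / 0.2037 = 924.8 mg/L.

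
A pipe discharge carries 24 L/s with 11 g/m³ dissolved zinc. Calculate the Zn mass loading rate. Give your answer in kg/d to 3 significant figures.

24 L/s = 0.024 m³/s.
Mass flux = Q·C = 0.024 m³/s × 11 g/m³ = 0.264 g/s.
= 0.264 g/s × 86.4 = 22.81 kg/d.

22.8 kg/d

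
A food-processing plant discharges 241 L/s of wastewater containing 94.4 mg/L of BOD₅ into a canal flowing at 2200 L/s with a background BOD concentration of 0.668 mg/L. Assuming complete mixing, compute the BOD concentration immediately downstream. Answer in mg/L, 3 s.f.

9.92 mg/L

241 L/s = 0.241 m³/s.
2200 L/s = 2.2 m³/s.
Flow-weighted mixing gives C = (0.241·94.4 + 2.2·0.668) / (0.241 + 2.2) = 24.22/2.441 = 9.922 mg/L.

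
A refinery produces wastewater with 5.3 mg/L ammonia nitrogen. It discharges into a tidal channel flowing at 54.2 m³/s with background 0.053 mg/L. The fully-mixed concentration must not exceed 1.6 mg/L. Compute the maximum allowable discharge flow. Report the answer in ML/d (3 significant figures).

Mass balance at complete mixing: C_std·(Q_w + Q_r) = Q_w·C_e + Q_r·C_b.
Rearranging, Q_w = Q_r·(C_std − C_b)/(C_e − C_std) = 54.2·(1.6 − 0.053) / (5.3 − 1.6) = 22.66 m³/s.
= 1958 ML/d.

1960 ML/d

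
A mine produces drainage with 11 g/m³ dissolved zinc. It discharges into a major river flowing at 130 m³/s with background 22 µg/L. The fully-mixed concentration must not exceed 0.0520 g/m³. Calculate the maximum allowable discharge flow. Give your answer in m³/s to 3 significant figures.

22 µg/L = 0.022 mg/L.
Mass balance at complete mixing: C_std·(Q_w + Q_r) = Q_w·C_e + Q_r·C_b.
Rearranging, Q_w = Q_r·(C_std − C_b)/(C_e − C_std) = 130·(0.052 − 0.022) / (11 − 0.052) = 0.3562 m³/s.

0.356 m³/s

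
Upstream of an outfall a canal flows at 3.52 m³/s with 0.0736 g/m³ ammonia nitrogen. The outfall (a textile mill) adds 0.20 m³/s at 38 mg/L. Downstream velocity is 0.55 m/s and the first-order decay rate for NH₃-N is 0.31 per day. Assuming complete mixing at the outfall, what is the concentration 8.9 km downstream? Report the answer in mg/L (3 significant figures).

After complete mixing, C₀ = (0.2·38 + 3.52·0.0736) / 3.72 = 2.113 mg/L.
Travel time t = 8900 m / 0.55 m/s = 1.618e+04 s = 0.1873 d.
C = 2.113·exp(−0.31·0.1873) = 2.113·0.9436 = 1.993 mg/L.

1.99 mg/L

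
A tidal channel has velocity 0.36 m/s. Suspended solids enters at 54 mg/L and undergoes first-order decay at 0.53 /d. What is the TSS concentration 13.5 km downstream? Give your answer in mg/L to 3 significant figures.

42.9 mg/L

Travel time t = 13.5 km / 0.36 m/s = 1.35e+04/0.36 = 3.75e+04 s = 0.434 d.
First-order decay: C = 54·exp(−0.53·0.434) = 54·0.7945 = 42.9 mg/L.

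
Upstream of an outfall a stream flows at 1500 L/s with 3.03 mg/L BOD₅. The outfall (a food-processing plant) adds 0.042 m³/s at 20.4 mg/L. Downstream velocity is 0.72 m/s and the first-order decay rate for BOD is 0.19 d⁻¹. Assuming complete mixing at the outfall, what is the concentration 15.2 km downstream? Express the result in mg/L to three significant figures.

3.34 mg/L

1500 L/s = 1.5 m³/s.
After complete mixing, C₀ = (0.042·20.4 + 1.5·3.03) / 1.542 = 3.503 mg/L.
Travel time t = 1.52e+04 m / 0.72 m/s = 2.111e+04 s = 0.2443 d.
C = 3.503·exp(−0.19·0.2443) = 3.503·0.9546 = 3.344 mg/L.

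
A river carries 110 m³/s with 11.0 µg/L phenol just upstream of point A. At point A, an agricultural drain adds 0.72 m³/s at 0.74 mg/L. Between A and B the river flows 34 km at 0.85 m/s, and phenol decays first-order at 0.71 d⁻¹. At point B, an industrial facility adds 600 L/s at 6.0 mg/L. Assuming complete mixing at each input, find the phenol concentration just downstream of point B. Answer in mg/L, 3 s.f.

11.0 µg/L = 0.011 mg/L.
After input A: C = (110·0.011 + 0.72·0.74) / 110.7 = 0.01574 mg/L.
Over the 34 km reach to input B (t = 4e+04 s = 0.463 d), decay gives C = 0.01574·exp(−0.71·0.463) = 0.01133 mg/L.
600 L/s = 0.6 m³/s.
After input B: C = (110.7·0.01133 + 0.6·6) / 111.3 = 0.04361 mg/L.

0.0436 mg/L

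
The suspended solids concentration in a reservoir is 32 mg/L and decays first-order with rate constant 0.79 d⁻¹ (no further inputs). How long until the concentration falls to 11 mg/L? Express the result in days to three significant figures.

t = ln(C₀/C)/k = ln(32/11)/0.79 = 1.068/0.79 = 1.352 d.

1.35 d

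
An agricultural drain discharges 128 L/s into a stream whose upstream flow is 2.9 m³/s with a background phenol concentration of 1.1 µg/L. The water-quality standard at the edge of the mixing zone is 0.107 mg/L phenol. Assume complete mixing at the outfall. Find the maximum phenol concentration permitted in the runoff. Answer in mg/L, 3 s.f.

2.51 mg/L

128 L/s = 0.128 m³/s.
1.1 µg/L = 0.0011 mg/L.
Mass balance: 0.107·3.028 = 0.128·Cₑ + 2.9·0.0011.
Cₑ = (0.324 − 0.00319) / 0.128 = 2.506 mg/L.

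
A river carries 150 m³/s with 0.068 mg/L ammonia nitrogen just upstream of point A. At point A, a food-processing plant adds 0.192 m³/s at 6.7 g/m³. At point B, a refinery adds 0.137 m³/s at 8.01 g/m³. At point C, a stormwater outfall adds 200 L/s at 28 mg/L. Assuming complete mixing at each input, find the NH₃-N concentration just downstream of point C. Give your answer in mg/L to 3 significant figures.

0.121 mg/L

After input A: C = (150·0.068 + 0.192·6.7) / 150.2 = 0.07648 mg/L.
After input B: C = (150.2·0.07648 + 0.137·8.01) / 150.3 = 0.08371 mg/L.
200 L/s = 0.2 m³/s.
After input C: C = (150.3·0.08371 + 0.2·28) / 150.5 = 0.1208 mg/L.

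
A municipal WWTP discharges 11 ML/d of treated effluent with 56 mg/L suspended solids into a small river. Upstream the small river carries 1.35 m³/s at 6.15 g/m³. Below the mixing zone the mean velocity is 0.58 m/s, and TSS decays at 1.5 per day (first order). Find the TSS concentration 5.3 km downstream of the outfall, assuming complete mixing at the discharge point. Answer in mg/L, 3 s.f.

11 ML/d = 0.1273 m³/s.
After complete mixing, C₀ = (0.1273·56 + 1.35·6.15) / 1.477 = 10.45 mg/L.
Travel time t = 5300 m / 0.58 m/s = 9138 s = 0.1058 d.
C = 10.45·exp(−1.5·0.1058) = 10.45·0.8533 = 8.914 mg/L.

8.91 mg/L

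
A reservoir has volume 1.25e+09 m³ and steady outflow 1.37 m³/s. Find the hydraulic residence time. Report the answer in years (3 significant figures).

28.9 yr

Q = 1.37 m³/s × 3.156e+07 s/yr = 4.323e+07 m³/yr.
Hydraulic residence time τ = V/Q = 1.25e+09/4.323e+07 = 28.91 yr.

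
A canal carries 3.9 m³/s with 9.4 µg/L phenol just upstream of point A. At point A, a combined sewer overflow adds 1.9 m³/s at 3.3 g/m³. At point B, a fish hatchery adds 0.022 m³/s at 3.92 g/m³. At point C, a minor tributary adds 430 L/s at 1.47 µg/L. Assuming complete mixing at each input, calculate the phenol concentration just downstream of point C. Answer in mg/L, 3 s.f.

9.4 µg/L = 0.0094 mg/L.
After input A: C = (3.9·0.0094 + 1.9·3.3) / 5.8 = 1.087 mg/L.
After input B: C = (5.8·1.087 + 0.022·3.92) / 5.822 = 1.098 mg/L.
430 L/s = 0.43 m³/s.
1.47 µg/L = 0.00147 mg/L.
After input C: C = (5.822·1.098 + 0.43·0.00147) / 6.252 = 1.023 mg/L.

1.02 mg/L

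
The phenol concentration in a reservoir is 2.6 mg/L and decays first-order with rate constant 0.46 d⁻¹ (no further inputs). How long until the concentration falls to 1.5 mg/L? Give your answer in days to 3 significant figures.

1.20 d

t = ln(C₀/C)/k = ln(2.6/1.5)/0.46 = 0.55/0.46 = 1.196 d.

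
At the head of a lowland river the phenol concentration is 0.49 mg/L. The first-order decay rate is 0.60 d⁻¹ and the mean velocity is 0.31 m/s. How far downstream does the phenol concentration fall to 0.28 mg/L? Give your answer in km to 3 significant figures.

25.0 km

From C = C₀·e^(−kt), t = ln(C₀/C)/k = ln(0.49/0.28)/0.60 = 0.5596/0.60 = 0.9327 d.
Distance = v·t = 0.31 m/s × 8.058e+04 s = 2.498e+04 m = 24.98 km.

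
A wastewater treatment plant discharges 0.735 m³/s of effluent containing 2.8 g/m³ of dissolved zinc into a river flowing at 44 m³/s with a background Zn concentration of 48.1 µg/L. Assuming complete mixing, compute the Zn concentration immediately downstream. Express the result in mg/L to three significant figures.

0.0933 mg/L

48.1 µg/L = 0.0481 mg/L.
Flow-weighted mixing gives C = (0.735·2.8 + 44·0.0481) / (0.735 + 44) = 4.174/44.73 = 0.09331 mg/L.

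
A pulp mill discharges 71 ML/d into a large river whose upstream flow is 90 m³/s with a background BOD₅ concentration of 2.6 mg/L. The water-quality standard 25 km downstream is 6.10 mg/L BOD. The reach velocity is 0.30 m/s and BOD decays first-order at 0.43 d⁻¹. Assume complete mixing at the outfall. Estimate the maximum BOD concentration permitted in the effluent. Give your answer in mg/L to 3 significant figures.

71 ML/d = 0.8218 m³/s.
Travel time to the compliance point: t = 2.5e+04/0.30 = 8.333e+04 s = 0.9645 d; decay factor exp(−0.43·0.9645) = 0.6605.
So the concentration just after mixing may be at most 6.1/0.6605 = 9.235 mg/L.
Mass balance: 9.235·90.82 = 0.8218·Cₑ + 90·2.6.
Cₑ = (838.8 − 234) / 0.8218 = 735.9 mg/L.

736 mg/L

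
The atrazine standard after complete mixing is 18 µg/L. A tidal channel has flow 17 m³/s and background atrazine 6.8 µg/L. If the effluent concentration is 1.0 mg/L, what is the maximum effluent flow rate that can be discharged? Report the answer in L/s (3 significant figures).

194 L/s

6.8 µg/L = 0.0068 mg/L.
18 µg/L = 0.018 mg/L.
Mass balance at complete mixing: C_std·(Q_w + Q_r) = Q_w·C_e + Q_r·C_b.
Rearranging, Q_w = Q_r·(C_std − C_b)/(C_e − C_std) = 17·(0.018 − 0.0068) / (1 − 0.018) = 0.1939 m³/s.
= 193.9 L/s.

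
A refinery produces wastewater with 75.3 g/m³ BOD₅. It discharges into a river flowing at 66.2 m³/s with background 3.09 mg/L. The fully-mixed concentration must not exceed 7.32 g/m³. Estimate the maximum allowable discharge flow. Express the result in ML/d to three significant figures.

356 ML/d

Mass balance at complete mixing: C_std·(Q_w + Q_r) = Q_w·C_e + Q_r·C_b.
Rearranging, Q_w = Q_r·(C_std − C_b)/(C_e − C_std) = 66.2·(7.32 − 3.09) / (75.3 − 7.32) = 4.119 m³/s.
= 355.9 ML/d.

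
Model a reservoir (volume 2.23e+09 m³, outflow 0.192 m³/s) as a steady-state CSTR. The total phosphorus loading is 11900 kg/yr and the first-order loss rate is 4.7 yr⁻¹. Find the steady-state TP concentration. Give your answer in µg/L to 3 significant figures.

1.13 µg/L

Outflow Q = 0.192 m³/s × 3.156e+07 s/yr = 6.059e+06 m³/yr.
Steady-state CSTR mass balance: W = Q·C + k·V·C, so C = W/(Q + kV).
Q + kV = 6.059e+06 + 4.7·2.23e+09 = 1.049e+10 m³/yr.
C = 11900/1.049e+10 = 1.135e-06 kg/m³ = 0.001135 mg/L = 1.135 µg/L.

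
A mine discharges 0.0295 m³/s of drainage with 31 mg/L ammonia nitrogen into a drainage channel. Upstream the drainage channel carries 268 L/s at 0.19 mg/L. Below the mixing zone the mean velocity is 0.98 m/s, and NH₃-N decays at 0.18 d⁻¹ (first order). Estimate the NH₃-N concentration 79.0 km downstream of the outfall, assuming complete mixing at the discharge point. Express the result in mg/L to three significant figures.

268 L/s = 0.268 m³/s.
After complete mixing, C₀ = (0.0295·31 + 0.268·0.19) / 0.2975 = 3.245 mg/L.
Travel time t = 7.9e+04 m / 0.98 m/s = 8.061e+04 s = 0.933 d.
C = 3.245·exp(−0.18·0.933) = 3.245·0.8454 = 2.743 mg/L.

2.74 mg/L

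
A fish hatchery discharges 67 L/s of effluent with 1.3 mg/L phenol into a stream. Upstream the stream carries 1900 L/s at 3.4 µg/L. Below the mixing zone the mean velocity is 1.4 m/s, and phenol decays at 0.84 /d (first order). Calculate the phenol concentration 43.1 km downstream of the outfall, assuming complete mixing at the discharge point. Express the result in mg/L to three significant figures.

0.0353 mg/L

67 L/s = 0.067 m³/s.
1900 L/s = 1.9 m³/s.
3.4 µg/L = 0.0034 mg/L.
After complete mixing, C₀ = (0.067·1.3 + 1.9·0.0034) / 1.967 = 0.04756 mg/L.
Travel time t = 4.31e+04 m / 1.4 m/s = 3.079e+04 s = 0.3563 d.
C = 0.04756·exp(−0.84·0.3563) = 0.04756·0.7413 = 0.03526 mg/L.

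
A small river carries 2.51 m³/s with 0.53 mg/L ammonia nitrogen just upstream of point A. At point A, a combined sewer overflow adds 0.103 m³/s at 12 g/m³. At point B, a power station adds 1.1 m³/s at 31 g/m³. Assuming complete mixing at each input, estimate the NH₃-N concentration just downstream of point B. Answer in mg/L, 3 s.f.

9.88 mg/L

After input A: C = (2.51·0.53 + 0.103·12) / 2.613 = 0.9821 mg/L.
After input B: C = (2.613·0.9821 + 1.1·31) / 3.713 = 9.875 mg/L.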